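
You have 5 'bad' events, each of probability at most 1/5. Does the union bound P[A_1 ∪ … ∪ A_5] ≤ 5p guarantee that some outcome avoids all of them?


Union bound: P[∪_{i=1}^{5} A_i] ≤ Σ_i P[A_i] ≤ 5·p = 5·(1/5) = 1.
Numerically: 1 ≈ 1.000000.
Is 1 < 1? NO.
Since the bound 1 is ≥ 1, the union bound is uninformative here; it does NOT by itself certify existence.

5·p = 1 ≈ 1.000000; existence NOT certified by the union bound.


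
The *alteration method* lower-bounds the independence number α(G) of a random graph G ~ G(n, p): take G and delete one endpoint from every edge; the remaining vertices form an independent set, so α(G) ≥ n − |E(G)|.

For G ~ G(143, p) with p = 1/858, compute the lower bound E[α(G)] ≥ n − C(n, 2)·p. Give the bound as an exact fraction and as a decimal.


E[|E(G)|] = C(143, 2)·p = 10153 · (1/858) = 71/6.
E[α(G)] ≥ n − E[|E(G)|] = 143 − 71/6 = 787/6.
Numerically: ≈ 131.167.
(This is only a lower bound; the true E[α(G)] may be larger.)

E[α(G)] ≥ 787/6 ≈ 131.167.


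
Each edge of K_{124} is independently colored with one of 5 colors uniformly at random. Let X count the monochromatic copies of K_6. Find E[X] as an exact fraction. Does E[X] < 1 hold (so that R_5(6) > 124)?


E[X] = C(124, 6) · 5^{1 − 15} = 4465475476 · 5^{−14} = 4465475476/6103515625.
As a reduced fraction: E[X] = 4465475476/6103515625 ≈ 0.7316.
Is E[X] < 1? YES.
Since E[X] < 1, there exists a 5-coloring of K_{124} with no monochromatic K_6; hence R_5(6) > 124.

E[X] = 4465475476/6103515625 ≈ 0.7316; E[X] < 1, so R_5(6) > 124.


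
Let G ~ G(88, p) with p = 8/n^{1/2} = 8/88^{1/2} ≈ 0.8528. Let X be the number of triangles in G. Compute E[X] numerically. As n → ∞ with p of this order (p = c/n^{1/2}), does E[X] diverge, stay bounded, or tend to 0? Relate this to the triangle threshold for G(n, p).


Number of potential triangles: C(88, 3) = 109736.
Each occurs with probability p³ ≈ (0.8528)³ ≈ 6.2022027e-01.
By linearity: E[X] = C(88, 3)·p³ ≈ 109736 · 6.2022027e-01 ≈ 68060.49108.
Since α = 1/2 < 1, p = c/n^{1/2} ≫ 1/n is above the triangle threshold p ~ 1/n. Asymptotically E[X] ~ (c³/6)·n^{3(1−α)} = (8³/6)·n^{1.5} → ∞; triangles are abundant w.h.p.

E[X] ≈ 68060.49108; in regime p = Θ(1/n^{1/2}) E[X] diverges (above the triangle threshold p ~ 1/n).


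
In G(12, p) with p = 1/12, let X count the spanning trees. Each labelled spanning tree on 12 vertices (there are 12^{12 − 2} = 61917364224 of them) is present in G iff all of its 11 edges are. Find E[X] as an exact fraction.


K_12 has 12^{12 − 2} = 61917364224 labelled spanning trees.
For each such spanning tree H, let X_H = 1 if all 11 edges of H are present in G. Then P[X_H = 1] = p^{11} = (1/12)^{11} = 1/743008370688.
By linearity: E[X] = Σ_H E[X_H] = 61917364224 · p^{11} = 61917364224 · 1/743008370688 = 1/12.
Numerically: E[X] ≈ 0.083333.

E[X] = 61917364224 · (1/12)^{11} = 1/12 ≈ 0.083333.


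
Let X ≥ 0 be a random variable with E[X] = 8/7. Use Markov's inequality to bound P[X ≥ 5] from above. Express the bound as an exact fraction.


μ = E[X] = 8/7, a = 5.
Markov: P[X ≥ 5] ≤ μ/a = (8/7)/5 = 8/35.
Numerically: ≈ 0.2286.
(Since a = 5 > μ = 1.1429, the bound 8/35 is < 1 and informative.)

P[X ≥ 5] ≤ 8/35 ≈ 0.2286.


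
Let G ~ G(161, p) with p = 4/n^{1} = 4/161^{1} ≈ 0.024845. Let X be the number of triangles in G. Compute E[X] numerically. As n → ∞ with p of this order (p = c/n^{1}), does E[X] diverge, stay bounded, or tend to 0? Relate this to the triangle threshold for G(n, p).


Number of potential triangles: C(161, 3) = 682640.
Each occurs with probability p³ ≈ (0.024845)³ ≈ 1.5335656e-05.
By linearity: E[X] = C(161, 3)·p³ ≈ 682640 · 1.5335656e-05 ≈ 10.46873.
Here α = 1, so p = 4/n is exactly at the triangle threshold p ~ 1/n. Asymptotically E[X] → c³/6 = 4³/6 = 32/3 ≈ 10.66667, a bounded constant. In this regime the triangle count is asymptotically Poisson(c³/6).

E[X] ≈ 10.46873; in regime p = Θ(1/n^{1}) E[X] stays bounded (at the triangle threshold p ~ 1/n).


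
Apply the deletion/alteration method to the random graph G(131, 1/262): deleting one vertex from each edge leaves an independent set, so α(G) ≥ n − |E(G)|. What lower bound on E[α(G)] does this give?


E[|E(G)|] = C(131, 2)·p = 8515 · (1/262) = 65/2.
E[α(G)] ≥ n − E[|E(G)|] = 131 − 65/2 = 197/2.
Numerically: ≈ 98.500.
(This is only a lower bound; the true E[α(G)] may be larger.)

E[α(G)] ≥ 197/2 ≈ 98.500.


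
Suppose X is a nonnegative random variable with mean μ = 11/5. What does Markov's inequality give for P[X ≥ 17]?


μ = E[X] = 11/5, a = 17.
Markov: P[X ≥ 17] ≤ μ/a = (11/5)/17 = 11/85.
Numerically: ≈ 0.129412.
(Since a = 17 > μ = 2.200000, the bound 11/85 is < 1 and informative.)

P[X ≥ 17] ≤ 11/85 ≈ 0.129412.


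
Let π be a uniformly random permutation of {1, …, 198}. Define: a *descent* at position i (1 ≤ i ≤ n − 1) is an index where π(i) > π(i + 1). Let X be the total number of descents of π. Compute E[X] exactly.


Write X = Σ X_I over i = 1, …, 197, with X_I the indicator of one descent.
There are 197 indicators.
For each fixed i, the pair (π(i), π(i+1)) is a uniformly random ordered pair of distinct values from {1, …, 198}; by symmetry P[π(i) > π(i+1)] = 1/2.
By linearity: E[X] = 197 · (1/2) = (198 − 1) · (1/2) = 197/2 ≈ 98.500.

E[X] = 197/2 = 98.500.


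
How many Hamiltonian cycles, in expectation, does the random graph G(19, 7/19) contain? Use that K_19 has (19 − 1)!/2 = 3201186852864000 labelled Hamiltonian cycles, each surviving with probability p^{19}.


K_19 has (19 − 1)!/2 = 3201186852864000 labelled Hamiltonian cycles.
For each such Hamiltonian cycle H, let X_H = 1 if all 19 edges of H are present in G. Then P[X_H = 1] = p^{19} = (7/19)^{19} = 11398895185373143/1978419655660313589123979.
Summing the indicators: E[X] = Σ_H E[X_H] = 3201186852864000 · p^{19} = 3201186852864000 · 11398895185373143/1978419655660313589123979 = 36489993404591253525678231552000/1978419655660313589123979.
Numerically: E[X] ≈ 1.8444e+07.

E[X] = 3201186852864000 · (7/19)^{19} = 36489993404591253525678231552000/1978419655660313589123979 ≈ 1.8444e+07.


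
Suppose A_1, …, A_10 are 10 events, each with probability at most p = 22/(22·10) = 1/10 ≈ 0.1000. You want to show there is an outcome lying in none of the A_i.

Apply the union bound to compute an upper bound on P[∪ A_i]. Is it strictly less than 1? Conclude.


Union bound: P[∪_{i=1}^{10} A_i] ≤ Σ_i P[A_i] ≤ 10·p = 10·(1/10) = 1.
Numerically: 1 ≈ 1.0000.
Is 1 < 1? NO.
Since the bound 1 is ≥ 1, the union bound is uninformative here; it does NOT by itself certify existence.

10·p = 1 ≈ 1.0000; existence NOT certified by the union bound.


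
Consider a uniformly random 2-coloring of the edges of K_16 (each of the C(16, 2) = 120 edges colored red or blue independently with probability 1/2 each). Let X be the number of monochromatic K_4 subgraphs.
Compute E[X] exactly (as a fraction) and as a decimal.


Let X = Σ_S X_S over the C(16, 4) = 1820 subsets S of size 4, where X_S = 1 if the K_4 on S is monochromatic.
For a fixed S, the K_4 on S has C(4, 2) = 6 edges. P[all 6 edges red] = (1/2)^6, and likewise for blue, so P[monochromatic] = 2·(1/2)^6 = 2^{1 − 6} = 1/32.
By linearity of expectation: E[X] = C(16, 4) · 2^{1 − 6} = 1820 · 1/32 = 455/8.
Numerically: E[X] ≈ 56.8750.

E[X] = C(16,4)·2^(1−C(4,2)) = 455/8 ≈ 56.8750.


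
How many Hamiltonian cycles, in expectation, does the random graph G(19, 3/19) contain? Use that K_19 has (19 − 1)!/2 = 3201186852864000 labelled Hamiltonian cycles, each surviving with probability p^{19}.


K_19 has (19 − 1)!/2 = 3201186852864000 labelled Hamiltonian cycles.
For each such Hamiltonian cycle H, let X_H = 1 if all 19 edges of H are present in G. Then P[X_H = 1] = p^{19} = (3/19)^{19} = 1162261467/1978419655660313589123979.
Summing the indicators: E[X] = Σ_H E[X_H] = 3201186852864000 · p^{19} = 3201186852864000 · 1162261467/1978419655660313589123979 = 3720616127750825791488000/1978419655660313589123979.
Numerically: E[X] ≈ 1.8806.

E[X] = 3201186852864000 · (3/19)^{19} = 3720616127750825791488000/1978419655660313589123979 ≈ 1.8806.


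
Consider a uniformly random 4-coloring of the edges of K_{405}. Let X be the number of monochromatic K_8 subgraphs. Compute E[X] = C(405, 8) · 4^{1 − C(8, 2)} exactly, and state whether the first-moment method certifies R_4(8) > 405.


E[X] = C(405, 8) · 4^{1 − 28} = 16745853821188050 · 4^{−27} = 16745853821188050/18014398509481984.
As a reduced fraction: E[X] = 8372926910594025/9007199254740992 ≈ 0.930.
Is E[X] < 1? YES.
Since E[X] < 1, there exists a 4-coloring of K_{405} with no monochromatic K_8; hence R_4(8) > 405.

E[X] = 8372926910594025/9007199254740992 ≈ 0.930; E[X] < 1, so R_4(8) > 405.


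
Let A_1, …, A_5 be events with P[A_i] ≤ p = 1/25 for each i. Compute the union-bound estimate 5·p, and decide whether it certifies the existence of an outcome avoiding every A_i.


Union bound: P[∪_{i=1}^{5} A_i] ≤ Σ_i P[A_i] ≤ 5·p = 5·(1/25) = 1/5.
Numerically: 1/5 ≈ 0.2000.
Is 1/5 < 1? YES.
Since P[∪ A_i] ≤ 1/5 < 1, the complement has P[∩ A_i^c] ≥ 1 − 1/5 = 4/5 > 0, so some outcome avoids every A_i.

5·p = 1/5 ≈ 0.2000; existence CERTIFIED by the union bound.


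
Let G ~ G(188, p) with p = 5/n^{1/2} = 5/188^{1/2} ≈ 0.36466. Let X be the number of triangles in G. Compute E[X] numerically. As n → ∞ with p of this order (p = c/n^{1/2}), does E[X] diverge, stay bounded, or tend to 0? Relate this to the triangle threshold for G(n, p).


Number of potential triangles: C(188, 3) = 1089836.
Each occurs with probability p³ ≈ (0.36466)³ ≈ 4.8492351e-02.
By linearity: E[X] = C(188, 3)·p³ ≈ 1089836 · 4.8492351e-02 ≈ 52848.70973.
Since α = 1/2 < 1, p = c/n^{1/2} ≫ 1/n is above the triangle threshold p ~ 1/n. Asymptotically E[X] ~ (c³/6)·n^{3(1−α)} = (5³/6)·n^{1.5} → ∞; triangles are abundant w.h.p.

E[X] ≈ 52848.70973; in regime p = Θ(1/n^{1/2}) E[X] diverges (above the triangle threshold p ~ 1/n).


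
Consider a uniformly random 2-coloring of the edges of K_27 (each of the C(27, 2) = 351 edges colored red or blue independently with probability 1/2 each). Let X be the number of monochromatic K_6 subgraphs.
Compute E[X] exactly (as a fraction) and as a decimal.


Let X = Σ_S X_S over the C(27, 6) = 296010 subsets S of size 6, where X_S = 1 if the K_6 on S is monochromatic.
For a fixed S, the K_6 on S has C(6, 2) = 15 edges. P[all 15 edges red] = (1/2)^15, and likewise for blue, so P[monochromatic] = 2·(1/2)^15 = 2^{1 − 15} = 1/16384.
By linearity of expectation: E[X] = C(27, 6) · 2^{1 − 15} = 296010 · 1/16384 = 148005/8192.
Numerically: E[X] ≈ 18.067.

E[X] = C(27,6)·2^(1−C(6,2)) = 148005/8192 ≈ 18.067.


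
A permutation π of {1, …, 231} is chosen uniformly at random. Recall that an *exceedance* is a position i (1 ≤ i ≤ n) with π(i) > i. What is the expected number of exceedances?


Write X = Σ_{i=1}^{231} X_i, where X_i = 1_{π(i) > i}.
For each fixed i, π(i) is uniform over {1, …, 231} (marginal of a uniform permutation), so P[π(i) > i] = (n − i)/n. Summing: Σ_{i=1}^{231} (n − i)/n = (0 + 1 + … + 230)/231 = 231(231 − 1)/(2·231) = (231 − 1)/2.
Hence E[X] = Σ_{i=1}^{231} (231 − i)/231 = 115 ≈ 115.000.

E[X] = 115 = 115.000.


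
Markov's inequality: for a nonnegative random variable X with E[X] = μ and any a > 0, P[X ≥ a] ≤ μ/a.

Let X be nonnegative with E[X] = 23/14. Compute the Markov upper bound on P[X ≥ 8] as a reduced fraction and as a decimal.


μ = E[X] = 23/14, a = 8.
Markov: P[X ≥ 8] ≤ μ/a = (23/14)/8 = 23/112.
Numerically: ≈ 0.205.
(Since a = 8 > μ = 1.643, the bound 23/112 is < 1 and informative.)

P[X ≥ 8] ≤ 23/112 ≈ 0.205.


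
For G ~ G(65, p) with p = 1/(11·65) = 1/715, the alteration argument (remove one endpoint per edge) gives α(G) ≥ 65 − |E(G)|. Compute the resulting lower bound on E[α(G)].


E[|E(G)|] = C(65, 2)·p = 2080 · (1/715) = 32/11.
E[α(G)] ≥ n − E[|E(G)|] = 65 − 32/11 = 683/11.
Numerically: ≈ 62.09091.
(This is only a lower bound; the true E[α(G)] may be larger.)

E[α(G)] ≥ 683/11 ≈ 62.09091.


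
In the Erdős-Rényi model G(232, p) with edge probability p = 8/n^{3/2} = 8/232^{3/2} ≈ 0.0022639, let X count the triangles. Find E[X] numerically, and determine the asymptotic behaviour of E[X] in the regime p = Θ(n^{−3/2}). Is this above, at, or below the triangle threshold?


Number of potential triangles: C(232, 3) = 2054360.
Each occurs with probability p³ ≈ (0.0022639)³ ≈ 1.1603100e-08.
By linearity: E[X] = C(232, 3)·p³ ≈ 2054360 · 1.1603100e-08 ≈ 0.02384.
Since α = 3/2 > 1, p = c/n^{3/2} = o(1/n) is below the triangle threshold p ~ 1/n. Asymptotically E[X] ~ (c³/6)·n^{3(1−α)} = (8³/6)·n^{-1.5} → 0, so by Markov's inequality G has no triangles w.h.p.

E[X] ≈ 0.02384; in regime p = Θ(1/n^{3/2}) E[X] tends to 0 (below the triangle threshold p ~ 1/n).


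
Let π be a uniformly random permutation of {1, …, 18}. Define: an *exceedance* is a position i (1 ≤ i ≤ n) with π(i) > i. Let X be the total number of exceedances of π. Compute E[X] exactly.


Write X = Σ_{i=1}^{18} X_i, where X_i = 1_{π(i) > i}.
For each fixed i, π(i) is uniform over {1, …, 18} (marginal of a uniform permutation), so P[π(i) > i] = (n − i)/n. Summing: Σ_{i=1}^{18} (n − i)/n = (0 + 1 + … + 17)/18 = 18(18 − 1)/(2·18) = (18 − 1)/2.
Hence E[X] = Σ_{i=1}^{18} (18 − i)/18 = 17/2 ≈ 8.500000.

E[X] = 17/2 = 8.500000.


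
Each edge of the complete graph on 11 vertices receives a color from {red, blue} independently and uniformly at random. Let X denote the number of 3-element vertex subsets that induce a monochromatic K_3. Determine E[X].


Let X = Σ_S X_S over the C(11, 3) = 165 subsets S of size 3, where X_S = 1 if the K_3 on S is monochromatic.
For a fixed S, the K_3 on S has C(3, 2) = 3 edges. P[all 3 edges red] = (1/2)^3, and likewise for blue, so P[monochromatic] = 2·(1/2)^3 = 2^{1 − 3} = 1/4.
By linearity: E[X] = C(11, 3) · 2^{1 − 3} = 165 · 1/4 = 165/4.
Numerically: E[X] ≈ 41.250.

E[X] = C(11,3)·2^(1−C(3,2)) = 165/4 ≈ 41.250.


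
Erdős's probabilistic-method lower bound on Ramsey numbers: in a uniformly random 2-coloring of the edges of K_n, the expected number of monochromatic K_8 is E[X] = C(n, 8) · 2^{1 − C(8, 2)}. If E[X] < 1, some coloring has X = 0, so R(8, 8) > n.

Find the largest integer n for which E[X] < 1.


We need C(n, 8) · 2^{1 − 28} < 1, i.e. C(n, 8) < 2^{28 − 1} = 134217728.
Check values of n near the boundary:
  n = 37: C(37, 8) = 38608020; 38608020 < 134217728? YES
  n = 38: C(38, 8) = 48903492; 48903492 < 134217728? YES
  n = 39: C(39, 8) = 61523748; 61523748 < 134217728? YES
  n = 40: C(40, 8) = 76904685; 76904685 < 134217728? YES
  n = 41: C(41, 8) = 95548245; 95548245 < 134217728? YES
  n = 42: C(42, 8) = 118030185; 118030185 < 134217728? YES
  n = 43: C(43, 8) = 145008513; 145008513 < 134217728? NO
  n = 44: C(44, 8) = 177232627; 177232627 < 134217728? NO
  n = 45: C(45, 8) = 215553195; 215553195 < 134217728? NO
The largest n with C(n, 8) < 134217728 is n = 42 (where E[X] = 118030185/134217728 ≈ 0.8793934). Hence R(8, 8) > 42, i.e. R(8, 8) ≥ 43.

Largest n = 42; hence R(8, 8) > 42.


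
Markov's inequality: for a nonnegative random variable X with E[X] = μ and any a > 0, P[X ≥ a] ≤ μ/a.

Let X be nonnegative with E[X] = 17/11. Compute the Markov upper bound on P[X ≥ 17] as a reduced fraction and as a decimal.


μ = E[X] = 17/11, a = 17.
Markov: P[X ≥ 17] ≤ μ/a = (17/11)/17 = 1/11.
Numerically: ≈ 0.09091.
(Since a = 17 > μ = 1.54545, the bound 1/11 is < 1 and informative.)

P[X ≥ 17] ≤ 1/11 ≈ 0.09091.


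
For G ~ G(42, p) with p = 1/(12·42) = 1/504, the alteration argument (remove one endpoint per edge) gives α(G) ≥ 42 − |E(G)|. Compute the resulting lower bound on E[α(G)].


E[|E(G)|] = C(42, 2)·p = 861 · (1/504) = 41/24.
E[α(G)] ≥ n − E[|E(G)|] = 42 − 41/24 = 967/24.
Numerically: ≈ 40.291667.
(This is only a lower bound; the true E[α(G)] may be larger.)

E[α(G)] ≥ 967/24 ≈ 40.291667.


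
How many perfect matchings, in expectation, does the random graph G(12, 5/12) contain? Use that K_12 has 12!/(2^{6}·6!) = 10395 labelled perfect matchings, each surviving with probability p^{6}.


K_12 has 12!/(2^{6}·6!) = 10395 labelled perfect matchings.
For each such perfect matching H, let X_H = 1 if all 6 edges of H are present in G. Then P[X_H = 1] = p^{6} = (5/12)^{6} = 15625/2985984.
Summing the indicators: E[X] = Σ_H E[X_H] = 10395 · p^{6} = 10395 · 15625/2985984 = 6015625/110592.
Numerically: E[X] ≈ 54.4.

E[X] = 10395 · (5/12)^{6} = 6015625/110592 ≈ 54.4.


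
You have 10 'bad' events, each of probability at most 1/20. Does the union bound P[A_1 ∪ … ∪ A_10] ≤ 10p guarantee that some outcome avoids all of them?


Union bound: P[∪_{i=1}^{10} A_i] ≤ Σ_i P[A_i] ≤ 10·p = 10·(1/20) = 1/2.
Numerically: 1/2 ≈ 0.500.
Is 1/2 < 1? YES.
Since P[∪ A_i] ≤ 1/2 < 1, the complement has P[∩ A_i^c] ≥ 1 − 1/2 = 1/2 > 0, so some outcome avoids every A_i.

10·p = 1/2 ≈ 0.500; existence CERTIFIED by the union bound.


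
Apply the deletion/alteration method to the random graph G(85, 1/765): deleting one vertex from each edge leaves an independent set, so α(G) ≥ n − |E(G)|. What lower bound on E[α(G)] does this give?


E[|E(G)|] = C(85, 2)·p = 3570 · (1/765) = 14/3.
E[α(G)] ≥ n − E[|E(G)|] = 85 − 14/3 = 241/3.
Numerically: ≈ 80.333.
(This is only a lower bound; the true E[α(G)] may be larger.)

E[α(G)] ≥ 241/3 ≈ 80.333.


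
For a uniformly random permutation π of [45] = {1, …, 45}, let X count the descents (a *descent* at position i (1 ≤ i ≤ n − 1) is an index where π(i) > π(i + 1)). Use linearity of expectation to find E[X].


Write X = Σ X_I over i = 1, …, 44, with X_I the indicator of one descent.
There are 44 indicators.
For each fixed i, the pair (π(i), π(i+1)) is a uniformly random ordered pair of distinct values from {1, …, 45}; by symmetry P[π(i) > π(i+1)] = 1/2.
By linearity: E[X] = 44 · (1/2) = (45 − 1) · (1/2) = 22 ≈ 22.000.

E[X] = 22 = 22.000.


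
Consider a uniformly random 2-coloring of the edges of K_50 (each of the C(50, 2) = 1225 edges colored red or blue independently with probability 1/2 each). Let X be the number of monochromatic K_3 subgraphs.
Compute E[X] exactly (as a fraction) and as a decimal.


Let X = Σ_S X_S over the C(50, 3) = 19600 subsets S of size 3, where X_S = 1 if the K_3 on S is monochromatic.
For a fixed S, the K_3 on S has C(3, 2) = 3 edges. P[all 3 edges red] = (1/2)^3, and likewise for blue, so P[monochromatic] = 2·(1/2)^3 = 2^{1 − 3} = 1/4.
Summing: E[X] = C(50, 3) · 2^{1 − 3} = 19600 · 1/4 = 4900.
Numerically: E[X] ≈ 4900.0000.

E[X] = C(50,3)·2^(1−C(3,2)) = 4900 ≈ 4900.0000.


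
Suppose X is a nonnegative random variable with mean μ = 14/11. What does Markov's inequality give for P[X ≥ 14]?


μ = E[X] = 14/11, a = 14.
Markov: P[X ≥ 14] ≤ μ/a = (14/11)/14 = 1/11.
Numerically: ≈ 0.090909.
(Since a = 14 > μ = 1.272727, the bound 1/11 is < 1 and informative.)

P[X ≥ 14] ≤ 1/11 ≈ 0.090909.


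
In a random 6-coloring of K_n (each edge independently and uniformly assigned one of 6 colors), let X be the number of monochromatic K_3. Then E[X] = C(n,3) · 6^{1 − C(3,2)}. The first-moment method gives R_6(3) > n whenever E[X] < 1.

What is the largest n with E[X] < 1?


We need C(n, 3) · 6^{1 − 3} < 1, i.e. C(n, 3) < 6^{3 − 1} = 36.
Check values of n near the boundary:
  n = 4: C(4, 3) = 4; 4 < 36? YES
  n = 5: C(5, 3) = 10; 10 < 36? YES
  n = 6: C(6, 3) = 20; 20 < 36? YES
  n = 7: C(7, 3) = 35; 35 < 36? YES
  n = 8: C(8, 3) = 56; 56 < 36? NO
The largest n with C(n, 3) < 36 is n = 7 (where E[X] = 35/36 ≈ 0.972222). Hence R_6(3) > 7, i.e. R_6(3) ≥ 8.

Largest n = 7; hence R_6(3) > 7.


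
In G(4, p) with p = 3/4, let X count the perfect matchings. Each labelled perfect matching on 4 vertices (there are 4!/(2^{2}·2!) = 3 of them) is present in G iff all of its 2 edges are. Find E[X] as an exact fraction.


K_4 has 4!/(2^{2}·2!) = 3 labelled perfect matchings.
For each such perfect matching H, let X_H = 1 if all 2 edges of H are present in G. Then P[X_H = 1] = p^{2} = (3/4)^{2} = 9/16.
By linearity: E[X] = Σ_H E[X_H] = 3 · p^{2} = 3 · 9/16 = 27/16.
Numerically: E[X] ≈ 1.6875.

E[X] = 3 · (3/4)^{2} = 27/16 ≈ 1.6875.


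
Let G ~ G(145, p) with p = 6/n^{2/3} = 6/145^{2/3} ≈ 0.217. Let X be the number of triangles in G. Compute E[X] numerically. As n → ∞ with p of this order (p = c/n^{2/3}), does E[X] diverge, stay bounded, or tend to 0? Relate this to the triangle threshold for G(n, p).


Number of potential triangles: C(145, 3) = 497640.
Each occurs with probability p³ ≈ (0.217)³ ≈ 1.02735e-02.
By linearity: E[X] = C(145, 3)·p³ ≈ 497640 · 1.02735e-02 ≈ 5112.497.
Since α = 2/3 < 1, p = c/n^{2/3} ≫ 1/n is above the triangle threshold p ~ 1/n. Asymptotically E[X] ~ (c³/6)·n^{3(1−α)} = (6³/6)·n^{1} → ∞; triangles are abundant w.h.p.

E[X] ≈ 5112.497; in regime p = Θ(1/n^{2/3}) E[X] diverges (above the triangle threshold p ~ 1/n).


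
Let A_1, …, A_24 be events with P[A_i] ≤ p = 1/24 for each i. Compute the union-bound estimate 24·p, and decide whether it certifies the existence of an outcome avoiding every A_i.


Union bound: P[∪_{i=1}^{24} A_i] ≤ Σ_i P[A_i] ≤ 24·p = 24·(1/24) = 1.
Numerically: 1 ≈ 1.000000.
Is 1 < 1? NO.
Since the bound 1 is ≥ 1, the union bound is uninformative here; it does NOT by itself certify existence.

24·p = 1 ≈ 1.000000; existence NOT certified by the union bound.


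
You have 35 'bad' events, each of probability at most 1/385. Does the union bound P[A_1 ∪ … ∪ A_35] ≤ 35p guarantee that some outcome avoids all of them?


Union bound: P[∪_{i=1}^{35} A_i] ≤ Σ_i P[A_i] ≤ 35·p = 35·(1/385) = 1/11.
Numerically: 1/11 ≈ 0.091.
Is 1/11 < 1? YES.
Since P[∪ A_i] ≤ 1/11 < 1, the complement has P[∩ A_i^c] ≥ 1 − 1/11 = 10/11 > 0, so some outcome avoids every A_i.

35·p = 1/11 ≈ 0.091; existence CERTIFIED by the union bound.


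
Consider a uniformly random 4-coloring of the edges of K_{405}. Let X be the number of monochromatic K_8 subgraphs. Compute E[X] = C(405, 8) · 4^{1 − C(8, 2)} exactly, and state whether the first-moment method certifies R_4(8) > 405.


E[X] = C(405, 8) · 4^{1 − 28} = 16745853821188050 · 4^{−27} = 16745853821188050/18014398509481984.
As a reduced fraction: E[X] = 8372926910594025/9007199254740992 ≈ 0.92958.
Is E[X] < 1? YES.
Since E[X] < 1, there exists a 4-coloring of K_{405} with no monochromatic K_8; hence R_4(8) > 405.

E[X] = 8372926910594025/9007199254740992 ≈ 0.92958; E[X] < 1, so R_4(8) > 405.


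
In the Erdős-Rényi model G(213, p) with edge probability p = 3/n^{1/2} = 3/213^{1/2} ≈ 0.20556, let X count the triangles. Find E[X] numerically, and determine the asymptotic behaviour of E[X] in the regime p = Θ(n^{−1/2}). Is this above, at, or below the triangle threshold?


Number of potential triangles: C(213, 3) = 1587986.
Each occurs with probability p³ ≈ (0.20556)³ ≈ 8.6854907e-03.
By linearity: E[X] = C(213, 3)·p³ ≈ 1587986 · 8.6854907e-03 ≈ 13792.43762.
Since α = 1/2 < 1, p = c/n^{1/2} ≫ 1/n is above the triangle threshold p ~ 1/n. Asymptotically E[X] ~ (c³/6)·n^{3(1−α)} = (3³/6)·n^{1.5} → ∞; triangles are abundant w.h.p.

E[X] ≈ 13792.43762; in regime p = Θ(1/n^{1/2}) E[X] diverges (above the triangle threshold p ~ 1/n).


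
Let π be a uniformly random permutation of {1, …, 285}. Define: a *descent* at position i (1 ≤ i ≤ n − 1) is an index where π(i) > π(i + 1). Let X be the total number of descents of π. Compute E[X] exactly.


Write X = Σ X_I over i = 1, …, 284, with X_I the indicator of one descent.
There are 284 indicators.
For each fixed i, the pair (π(i), π(i+1)) is a uniformly random ordered pair of distinct values from {1, …, 285}; by symmetry P[π(i) > π(i+1)] = 1/2.
By linearity: E[X] = 284 · (1/2) = (285 − 1) · (1/2) = 142 ≈ 142.000000.

E[X] = 142 = 142.000000.


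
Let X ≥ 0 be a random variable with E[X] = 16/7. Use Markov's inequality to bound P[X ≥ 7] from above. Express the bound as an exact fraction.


μ = E[X] = 16/7, a = 7.
Markov: P[X ≥ 7] ≤ μ/a = (16/7)/7 = 16/49.
Numerically: ≈ 0.32653.
(Since a = 7 > μ = 2.28571, the bound 16/49 is < 1 and informative.)

P[X ≥ 7] ≤ 16/49 ≈ 0.32653.


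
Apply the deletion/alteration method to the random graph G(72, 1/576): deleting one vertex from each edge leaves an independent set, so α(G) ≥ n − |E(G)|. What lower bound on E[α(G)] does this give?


E[|E(G)|] = C(72, 2)·p = 2556 · (1/576) = 71/16.
E[α(G)] ≥ n − E[|E(G)|] = 72 − 71/16 = 1081/16.
Numerically: ≈ 67.56250.
(This is only a lower bound; the true E[α(G)] may be larger.)

E[α(G)] ≥ 1081/16 ≈ 67.56250.


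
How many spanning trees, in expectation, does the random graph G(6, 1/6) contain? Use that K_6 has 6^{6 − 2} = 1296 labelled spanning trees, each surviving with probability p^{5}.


K_6 has 6^{6 − 2} = 1296 labelled spanning trees.
For each such spanning tree H, let X_H = 1 if all 5 edges of H are present in G. Then P[X_H = 1] = p^{5} = (1/6)^{5} = 1/7776.
By linearity of expectation: E[X] = Σ_H E[X_H] = 1296 · p^{5} = 1296 · 1/7776 = 1/6.
Numerically: E[X] ≈ 0.166667.

E[X] = 1296 · (1/6)^{5} = 1/6 ≈ 0.166667.


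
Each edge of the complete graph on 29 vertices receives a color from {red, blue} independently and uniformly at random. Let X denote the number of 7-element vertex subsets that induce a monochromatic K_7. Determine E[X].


Let X = Σ_S X_S over the C(29, 7) = 1560780 subsets S of size 7, where X_S = 1 if the K_7 on S is monochromatic.
For a fixed S, the K_7 on S has C(7, 2) = 21 edges. P[all 21 edges red] = (1/2)^21, and likewise for blue, so P[monochromatic] = 2·(1/2)^21 = 2^{1 − 21} = 1/1048576.
Summing: E[X] = C(29, 7) · 2^{1 − 21} = 1560780 · 1/1048576 = 390195/262144.
Numerically: E[X] ≈ 1.48848.

E[X] = C(29,7)·2^(1−C(7,2)) = 390195/262144 ≈ 1.48848.


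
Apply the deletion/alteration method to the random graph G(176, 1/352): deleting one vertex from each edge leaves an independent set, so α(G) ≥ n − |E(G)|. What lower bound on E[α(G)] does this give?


E[|E(G)|] = C(176, 2)·p = 15400 · (1/352) = 175/4.
E[α(G)] ≥ n − E[|E(G)|] = 176 − 175/4 = 529/4.
Numerically: ≈ 132.2500.
(This is only a lower bound; the true E[α(G)] may be larger.)

E[α(G)] ≥ 529/4 ≈ 132.2500.


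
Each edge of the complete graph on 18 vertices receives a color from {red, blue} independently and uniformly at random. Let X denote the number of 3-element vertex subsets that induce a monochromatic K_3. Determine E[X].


Let X = Σ_S X_S over the C(18, 3) = 816 subsets S of size 3, where X_S = 1 if the K_3 on S is monochromatic.
For a fixed S, the K_3 on S has C(3, 2) = 3 edges. P[all 3 edges red] = (1/2)^3, and likewise for blue, so P[monochromatic] = 2·(1/2)^3 = 2^{1 − 3} = 1/4.
Summing: E[X] = C(18, 3) · 2^{1 − 3} = 816 · 1/4 = 204.
Numerically: E[X] ≈ 204.0000.

E[X] = C(18,3)·2^(1−C(3,2)) = 204 ≈ 204.0000.


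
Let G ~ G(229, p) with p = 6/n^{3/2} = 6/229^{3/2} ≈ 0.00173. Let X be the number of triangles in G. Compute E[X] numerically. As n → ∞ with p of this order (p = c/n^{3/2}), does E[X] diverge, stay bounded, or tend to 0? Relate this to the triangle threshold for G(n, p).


Number of potential triangles: C(229, 3) = 1975354.
Each occurs with probability p³ ≈ (0.00173)³ ≈ 5.19032e-09.
By linearity: E[X] = C(229, 3)·p³ ≈ 1975354 · 5.19032e-09 ≈ 0.010.
Since α = 3/2 > 1, p = c/n^{3/2} = o(1/n) is below the triangle threshold p ~ 1/n. Asymptotically E[X] ~ (c³/6)·n^{3(1−α)} = (6³/6)·n^{-1.5} → 0, so by Markov's inequality G has no triangles w.h.p.

E[X] ≈ 0.010; in regime p = Θ(1/n^{3/2}) E[X] tends to 0 (below the triangle threshold p ~ 1/n).


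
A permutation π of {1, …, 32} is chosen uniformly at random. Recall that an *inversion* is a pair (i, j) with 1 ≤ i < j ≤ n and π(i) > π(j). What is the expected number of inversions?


Write X = Σ X_I over the C(32, 2) = 496 pairs i < j, with X_I the indicator of one inversion.
There are 496 indicators.
For each fixed pair i < j, the values π(i) and π(j) are two distinct elements of {1, …, 32} in uniformly random order; by symmetry P[π(i) > π(j)] = 1/2.
By linearity: E[X] = 496 · (1/2) = C(32, 2) · (1/2) = 496/2 = 248 ≈ 248.000000.

E[X] = 248 = 248.000000.


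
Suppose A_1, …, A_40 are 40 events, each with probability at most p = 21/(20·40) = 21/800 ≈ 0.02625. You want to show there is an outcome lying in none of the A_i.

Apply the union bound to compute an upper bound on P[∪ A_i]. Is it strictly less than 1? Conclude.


Union bound: P[∪_{i=1}^{40} A_i] ≤ Σ_i P[A_i] ≤ 40·p = 40·(21/800) = 21/20.
Numerically: 21/20 ≈ 1.05000.
Is 21/20 < 1? NO.
Since the bound 21/20 is ≥ 1, the union bound is uninformative here; it does NOT by itself certify existence.

40·p = 21/20 ≈ 1.05000; existence NOT certified by the union bound.


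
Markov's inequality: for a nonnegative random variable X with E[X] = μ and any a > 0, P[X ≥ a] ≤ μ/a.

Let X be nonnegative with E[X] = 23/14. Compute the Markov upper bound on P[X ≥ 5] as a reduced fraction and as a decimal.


μ = E[X] = 23/14, a = 5.
Markov: P[X ≥ 5] ≤ μ/a = (23/14)/5 = 23/70.
Numerically: ≈ 0.32857.
(Since a = 5 > μ = 1.64286, the bound 23/70 is < 1 and informative.)

P[X ≥ 5] ≤ 23/70 ≈ 0.32857.


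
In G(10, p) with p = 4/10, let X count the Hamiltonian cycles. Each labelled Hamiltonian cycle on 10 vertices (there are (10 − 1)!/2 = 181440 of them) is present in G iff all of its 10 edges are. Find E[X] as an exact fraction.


K_10 has (10 − 1)!/2 = 181440 labelled Hamiltonian cycles.
For each such Hamiltonian cycle H, let X_H = 1 if all 10 edges of H are present in G. Then P[X_H = 1] = p^{10} = (2/5)^{10} = 1024/9765625.
By linearity: E[X] = Σ_H E[X_H] = 181440 · p^{10} = 181440 · 1024/9765625 = 37158912/1953125.
Numerically: E[X] ≈ 19.03.

E[X] = 181440 · (2/5)^{10} = 37158912/1953125 ≈ 19.03.


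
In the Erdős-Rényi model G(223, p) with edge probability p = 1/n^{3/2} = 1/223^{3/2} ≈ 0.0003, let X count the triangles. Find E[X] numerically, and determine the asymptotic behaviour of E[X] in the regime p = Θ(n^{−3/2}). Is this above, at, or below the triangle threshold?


Number of potential triangles: C(223, 3) = 1823471.
Each occurs with probability p³ ≈ (0.0003)³ ≈ 2.70787e-11.
By linearity: E[X] = C(223, 3)·p³ ≈ 1823471 · 2.70787e-11 ≈ 0.000.
Since α = 3/2 > 1, p = c/n^{3/2} = o(1/n) is below the triangle threshold p ~ 1/n. Asymptotically E[X] ~ (c³/6)·n^{3(1−α)} = (1³/6)·n^{-1.5} → 0, so by Markov's inequality G has no triangles w.h.p.

E[X] ≈ 0.000; in regime p = Θ(1/n^{3/2}) E[X] tends to 0 (below the triangle threshold p ~ 1/n).


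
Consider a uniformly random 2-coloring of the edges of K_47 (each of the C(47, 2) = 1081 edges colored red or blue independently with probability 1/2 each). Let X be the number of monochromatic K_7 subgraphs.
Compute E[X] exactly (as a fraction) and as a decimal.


Let X = Σ_S X_S over the C(47, 7) = 62891499 subsets S of size 7, where X_S = 1 if the K_7 on S is monochromatic.
For a fixed S, the K_7 on S has C(7, 2) = 21 edges. P[all 21 edges red] = (1/2)^21, and likewise for blue, so P[monochromatic] = 2·(1/2)^21 = 2^{1 − 21} = 1/1048576.
By linearity of expectation: E[X] = C(47, 7) · 2^{1 − 21} = 62891499 · 1/1048576 = 62891499/1048576.
Numerically: E[X] ≈ 59.978007.

E[X] = C(47,7)·2^(1−C(7,2)) = 62891499/1048576 ≈ 59.978007.


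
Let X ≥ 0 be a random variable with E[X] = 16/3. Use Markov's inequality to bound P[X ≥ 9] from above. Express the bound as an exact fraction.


μ = E[X] = 16/3, a = 9.
Markov: P[X ≥ 9] ≤ μ/a = (16/3)/9 = 16/27.
Numerically: ≈ 0.59259.
(Since a = 9 > μ = 5.33333, the bound 16/27 is < 1 and informative.)

P[X ≥ 9] ≤ 16/27 ≈ 0.59259.


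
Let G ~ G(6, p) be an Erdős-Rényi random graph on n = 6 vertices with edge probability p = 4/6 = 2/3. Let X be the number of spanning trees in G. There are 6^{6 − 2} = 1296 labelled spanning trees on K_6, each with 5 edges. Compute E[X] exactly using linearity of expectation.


K_6 has 6^{6 − 2} = 1296 labelled spanning trees.
For each such spanning tree H, let X_H = 1 if all 5 edges of H are present in G. Then P[X_H = 1] = p^{5} = (2/3)^{5} = 32/243.
By linearity: E[X] = Σ_H E[X_H] = 1296 · p^{5} = 1296 · 32/243 = 512/3.
Numerically: E[X] ≈ 170.7.

E[X] = 1296 · (2/3)^{5} = 512/3 ≈ 170.7.


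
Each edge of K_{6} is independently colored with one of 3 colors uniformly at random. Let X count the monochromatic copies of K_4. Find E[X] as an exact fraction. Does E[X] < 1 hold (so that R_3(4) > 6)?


E[X] = C(6, 4) · 3^{1 − 6} = 15 · 3^{−5} = 15/243.
As a reduced fraction: E[X] = 5/81 ≈ 0.0617.
Is E[X] < 1? YES.
Since E[X] < 1, there exists a 3-coloring of K_{6} with no monochromatic K_4; hence R_3(4) > 6.

E[X] = 5/81 ≈ 0.0617; E[X] < 1, so R_3(4) > 6.


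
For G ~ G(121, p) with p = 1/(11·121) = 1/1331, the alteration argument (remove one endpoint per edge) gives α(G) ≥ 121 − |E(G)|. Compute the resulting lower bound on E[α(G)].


E[|E(G)|] = C(121, 2)·p = 7260 · (1/1331) = 60/11.
E[α(G)] ≥ n − E[|E(G)|] = 121 − 60/11 = 1271/11.
Numerically: ≈ 115.545.
(This is only a lower bound; the true E[α(G)] may be larger.)

E[α(G)] ≥ 1271/11 ≈ 115.545.


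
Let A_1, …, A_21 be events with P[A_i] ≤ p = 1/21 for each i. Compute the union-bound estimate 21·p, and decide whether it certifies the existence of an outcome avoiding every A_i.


Union bound: P[∪_{i=1}^{21} A_i] ≤ Σ_i P[A_i] ≤ 21·p = 21·(1/21) = 1.
Numerically: 1 ≈ 1.0000000.
Is 1 < 1? NO.
Since the bound 1 is ≥ 1, the union bound is uninformative here; it does NOT by itself certify existence.

21·p = 1 ≈ 1.0000000; existence NOT certified by the union bound.


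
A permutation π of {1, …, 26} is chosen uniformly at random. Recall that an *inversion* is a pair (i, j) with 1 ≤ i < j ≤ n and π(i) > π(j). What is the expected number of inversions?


Write X = Σ X_I over the C(26, 2) = 325 pairs i < j, with X_I the indicator of one inversion.
There are 325 indicators.
For each fixed pair i < j, the values π(i) and π(j) are two distinct elements of {1, …, 26} in uniformly random order; by symmetry P[π(i) > π(j)] = 1/2.
By linearity: E[X] = 325 · (1/2) = C(26, 2) · (1/2) = 325/2 = 325/2 ≈ 162.50000.

E[X] = 325/2 = 162.50000.


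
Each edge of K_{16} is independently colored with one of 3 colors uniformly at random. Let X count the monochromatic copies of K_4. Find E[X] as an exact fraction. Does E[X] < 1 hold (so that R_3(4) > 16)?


E[X] = C(16, 4) · 3^{1 − 6} = 1820 · 3^{−5} = 1820/243.
As a reduced fraction: E[X] = 1820/243 ≈ 7.490.
Is E[X] < 1? NO.
Since E[X] ≥ 1, the first-moment bound is inconclusive at n = 16; it does NOT by itself certify R_3(4) > 16.

E[X] = 1820/243 ≈ 7.490; E[X] ≥ 1; first-moment method inconclusive here.


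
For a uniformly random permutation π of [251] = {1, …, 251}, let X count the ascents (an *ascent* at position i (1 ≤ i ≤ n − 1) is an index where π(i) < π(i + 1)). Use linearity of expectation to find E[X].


Write X = Σ X_I over i = 1, …, 250, with X_I the indicator of one ascent.
There are 250 indicators.
For each fixed i, the pair (π(i), π(i+1)) is a uniformly random ordered pair of distinct values from {1, …, 251}; by symmetry P[π(i) < π(i+1)] = 1/2.
By linearity: E[X] = 250 · (1/2) = (251 − 1) · (1/2) = 125 ≈ 125.000000.

E[X] = 125 = 125.000000.


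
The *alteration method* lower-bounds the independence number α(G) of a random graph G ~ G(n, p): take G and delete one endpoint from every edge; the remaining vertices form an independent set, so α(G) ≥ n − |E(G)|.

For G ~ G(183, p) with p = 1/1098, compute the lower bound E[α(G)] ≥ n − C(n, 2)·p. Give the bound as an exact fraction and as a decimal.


E[|E(G)|] = C(183, 2)·p = 16653 · (1/1098) = 91/6.
E[α(G)] ≥ n − E[|E(G)|] = 183 − 91/6 = 1007/6.
Numerically: ≈ 167.833.
(This is only a lower bound; the true E[α(G)] may be larger.)

E[α(G)] ≥ 1007/6 ≈ 167.833.


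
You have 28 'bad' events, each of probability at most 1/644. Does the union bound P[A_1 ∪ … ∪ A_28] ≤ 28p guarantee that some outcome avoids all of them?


Union bound: P[∪_{i=1}^{28} A_i] ≤ Σ_i P[A_i] ≤ 28·p = 28·(1/644) = 1/23.
Numerically: 1/23 ≈ 0.043.
Is 1/23 < 1? YES.
Since P[∪ A_i] ≤ 1/23 < 1, the complement has P[∩ A_i^c] ≥ 1 − 1/23 = 22/23 > 0, so some outcome avoids every A_i.

28·p = 1/23 ≈ 0.043; existence CERTIFIED by the union bound.


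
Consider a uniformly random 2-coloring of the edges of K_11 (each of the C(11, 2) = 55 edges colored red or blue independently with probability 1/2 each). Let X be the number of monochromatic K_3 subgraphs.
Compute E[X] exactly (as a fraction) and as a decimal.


Let X = Σ_S X_S over the C(11, 3) = 165 subsets S of size 3, where X_S = 1 if the K_3 on S is monochromatic.
For a fixed S, the K_3 on S has C(3, 2) = 3 edges. P[all 3 edges red] = (1/2)^3, and likewise for blue, so P[monochromatic] = 2·(1/2)^3 = 2^{1 − 3} = 1/4.
By linearity: E[X] = C(11, 3) · 2^{1 − 3} = 165 · 1/4 = 165/4.
Numerically: E[X] ≈ 41.2500.

E[X] = C(11,3)·2^(1−C(3,2)) = 165/4 ≈ 41.2500.


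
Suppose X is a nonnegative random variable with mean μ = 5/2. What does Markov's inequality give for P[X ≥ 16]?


μ = E[X] = 5/2, a = 16.
Markov: P[X ≥ 16] ≤ μ/a = (5/2)/16 = 5/32.
Numerically: ≈ 0.15625.
(Since a = 16 > μ = 2.50000, the bound 5/32 is < 1 and informative.)

P[X ≥ 16] ≤ 5/32 ≈ 0.15625.


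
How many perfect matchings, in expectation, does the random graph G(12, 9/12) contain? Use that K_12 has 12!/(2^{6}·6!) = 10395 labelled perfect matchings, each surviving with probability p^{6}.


K_12 has 12!/(2^{6}·6!) = 10395 labelled perfect matchings.
For each such perfect matching H, let X_H = 1 if all 6 edges of H are present in G. Then P[X_H = 1] = p^{6} = (3/4)^{6} = 729/4096.
By linearity: E[X] = Σ_H E[X_H] = 10395 · p^{6} = 10395 · 729/4096 = 7577955/4096.
Numerically: E[X] ≈ 1850.09.

E[X] = 10395 · (3/4)^{6} = 7577955/4096 ≈ 1850.09.


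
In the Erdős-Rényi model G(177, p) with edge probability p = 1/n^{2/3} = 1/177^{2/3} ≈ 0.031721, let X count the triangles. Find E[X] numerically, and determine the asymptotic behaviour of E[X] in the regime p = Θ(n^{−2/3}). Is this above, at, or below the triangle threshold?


Number of potential triangles: C(177, 3) = 908600.
Each occurs with probability p³ ≈ (0.031721)³ ≈ 3.1919308e-05.
By linearity: E[X] = C(177, 3)·p³ ≈ 908600 · 3.1919308e-05 ≈ 29.00188.
Since α = 2/3 < 1, p = c/n^{2/3} ≫ 1/n is above the triangle threshold p ~ 1/n. Asymptotically E[X] ~ (c³/6)·n^{3(1−α)} = (1³/6)·n^{1} → ∞; triangles are abundant w.h.p.

E[X] ≈ 29.00188; in regime p = Θ(1/n^{2/3}) E[X] diverges (above the triangle threshold p ~ 1/n).


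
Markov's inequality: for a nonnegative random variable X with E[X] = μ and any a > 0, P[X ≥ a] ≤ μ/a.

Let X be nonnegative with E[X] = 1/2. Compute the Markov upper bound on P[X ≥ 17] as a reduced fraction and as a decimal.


μ = E[X] = 1/2, a = 17.
Markov: P[X ≥ 17] ≤ μ/a = (1/2)/17 = 1/34.
Numerically: ≈ 0.029.
(Since a = 17 > μ = 0.500, the bound 1/34 is < 1 and informative.)

P[X ≥ 17] ≤ 1/34 ≈ 0.029.
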